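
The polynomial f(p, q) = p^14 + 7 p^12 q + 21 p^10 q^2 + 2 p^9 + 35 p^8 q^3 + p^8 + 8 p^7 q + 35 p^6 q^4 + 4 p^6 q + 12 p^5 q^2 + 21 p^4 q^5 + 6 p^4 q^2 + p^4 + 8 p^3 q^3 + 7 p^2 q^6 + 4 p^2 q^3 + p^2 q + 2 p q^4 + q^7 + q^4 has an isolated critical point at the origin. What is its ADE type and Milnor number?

Type D5, Milnor number mu = 5.

The Hessian of f at 0 has rank 0. Corank 2; j^3 = p^2*q has shape L^2 M (L != M), so D-series; mu = 5 gives D_5.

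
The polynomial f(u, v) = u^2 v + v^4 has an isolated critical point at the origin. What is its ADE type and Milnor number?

Type D_5, Milnor number mu = 5.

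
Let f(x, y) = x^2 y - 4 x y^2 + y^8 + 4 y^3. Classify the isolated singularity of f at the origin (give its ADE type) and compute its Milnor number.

Type D_9, Milnor number mu = 9.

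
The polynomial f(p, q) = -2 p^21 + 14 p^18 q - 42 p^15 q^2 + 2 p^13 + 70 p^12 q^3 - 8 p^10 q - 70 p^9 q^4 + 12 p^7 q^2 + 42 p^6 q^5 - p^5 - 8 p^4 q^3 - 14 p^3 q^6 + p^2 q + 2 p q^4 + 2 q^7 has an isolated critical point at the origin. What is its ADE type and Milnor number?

Type D8, Milnor number mu = 8.

The Hessian of f at 0 is [[0, 0], [0, 0]] with rank 0, so corank 2. A Groebner basis of the Jacobian ideal J(f) in C{p,q} is {-p^2/6 + p*q^3, p*q + q^4, p^3, p^2*q}; counting standard monomials gives mu = 8. Corank 2; j^3 = p^2*q has shape L^2 M (L != M), so D-series; mu = 8 gives D_8.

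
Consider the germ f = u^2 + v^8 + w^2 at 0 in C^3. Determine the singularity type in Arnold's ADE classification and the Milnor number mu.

Type A_7, Milnor number mu = 7.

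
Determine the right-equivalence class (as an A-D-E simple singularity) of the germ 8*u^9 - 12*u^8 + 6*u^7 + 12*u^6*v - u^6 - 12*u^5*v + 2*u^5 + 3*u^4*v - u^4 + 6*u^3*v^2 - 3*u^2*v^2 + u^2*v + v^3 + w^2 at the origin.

The Hessian of f at 0 is [[0, 0, 0], [0, 0, 0], [0, 0, 2]] with rank 1, so corank 2. A Groebner basis of the Jacobian ideal J(f) in C{u,v,w} is {v^3, u^2 + 3*v^2, u*v, w}; counting standard monomials gives mu = 4. Corank 2; j^3 = v*(u^2 + v^2) splits into three distinct lines over C (the quadratic factor has nonzero discriminant), so D_4.

D_{4}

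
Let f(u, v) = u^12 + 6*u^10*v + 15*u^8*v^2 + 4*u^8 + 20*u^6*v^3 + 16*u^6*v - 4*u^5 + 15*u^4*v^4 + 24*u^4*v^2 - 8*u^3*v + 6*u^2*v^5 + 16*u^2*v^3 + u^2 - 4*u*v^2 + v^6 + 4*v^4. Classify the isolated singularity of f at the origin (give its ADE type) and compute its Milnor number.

Type A_{5}, Milnor number mu = 5.

The Hessian of f at 0 is [[2, 0], [0, 0]] with rank 1, so corank 1. A Groebner basis of the Jacobian ideal J(f) in C{u,v} is {u^3, u^2*v, -u/2 + v^2}; counting standard monomials gives mu = 5. Corank 1: A-series; mu = 5 gives A_5.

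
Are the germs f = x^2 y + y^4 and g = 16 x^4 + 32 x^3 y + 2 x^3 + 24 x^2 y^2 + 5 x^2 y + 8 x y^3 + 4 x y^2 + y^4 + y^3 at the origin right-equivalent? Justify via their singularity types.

The Hessian of f at 0 has rank 0. Corank 2; j^3 = x^2*y has shape L^2 M (L != M), so D-series; mu = 5 gives D_5. The Hessian of g at 0 has rank 0. Corank 2; j^3 = (x + y)^2*(2*x + y) has shape L^2 M (L != M), so D-series; mu = 5 gives D_5. Both have type D_5, hence right-equivalent.

Yes.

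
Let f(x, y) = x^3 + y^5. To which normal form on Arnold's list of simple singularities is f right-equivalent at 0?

E8

The Hessian of f at 0 is [[0, 0], [0, 0]] with rank 0, so corank 2. A Groebner basis of the Jacobian ideal J(f) in C{x,y} is {y^4, x^2}; counting standard monomials gives mu = 8. Corank 2; j^3 = x^3 is a perfect cube, so E-series; the 5-jet and mu = 8 give E_8.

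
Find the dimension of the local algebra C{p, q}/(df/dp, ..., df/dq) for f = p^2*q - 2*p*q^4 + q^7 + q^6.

7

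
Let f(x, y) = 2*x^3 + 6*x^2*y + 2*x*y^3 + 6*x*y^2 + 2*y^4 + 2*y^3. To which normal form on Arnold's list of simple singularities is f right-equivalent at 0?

The Hessian of f at 0 is [[0, 0], [0, 0]] with rank 0, so corank 2. A Groebner basis of the Jacobian ideal J(f) in C{x,y} is {x^3 + 3*x^2*y + 6*x^2 + 12*x*y + 6*y^2, -3*x^2 + x*y^2 - 6*x*y - 3*y^2, 3*x^2 + 6*x*y + y^3 + 3*y^2}; counting standard monomials gives mu = 7. Corank 2; j^3 = 2*(x + y)^3 is a perfect cube, so E-series; the 4-jet and mu = 7 give E_7.

E_{7}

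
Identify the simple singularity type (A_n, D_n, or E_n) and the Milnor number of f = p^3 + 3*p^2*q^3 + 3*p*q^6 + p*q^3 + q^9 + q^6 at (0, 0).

The Hessian of f at 0 has rank 0. Corank 2; j^3 = p^3 is a perfect cube, so E-series; the 4-jet and mu = 7 give E_7.

Type E_7, Milnor number mu = 7.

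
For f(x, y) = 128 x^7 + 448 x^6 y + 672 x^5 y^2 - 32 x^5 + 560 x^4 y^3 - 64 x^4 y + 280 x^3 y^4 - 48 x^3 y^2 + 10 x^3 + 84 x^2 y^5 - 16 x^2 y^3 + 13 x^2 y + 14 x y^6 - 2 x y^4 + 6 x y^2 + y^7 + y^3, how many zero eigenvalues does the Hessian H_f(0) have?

2

Hessian at 0 has rank 0.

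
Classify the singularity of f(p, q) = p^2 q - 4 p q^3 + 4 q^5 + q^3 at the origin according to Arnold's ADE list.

The Hessian of f at 0 is [[0, 0], [0, 0]] with rank 0, so corank 2. A Groebner basis of the Jacobian ideal J(f) in C{p,q} is {q^3, p^2 + 3*q^2, p*q}; counting standard monomials gives mu = 4. Corank 2; j^3 = q*(p^2 + q^2) splits into three distinct lines over C (the quadratic factor has nonzero discriminant), so D_4.

D4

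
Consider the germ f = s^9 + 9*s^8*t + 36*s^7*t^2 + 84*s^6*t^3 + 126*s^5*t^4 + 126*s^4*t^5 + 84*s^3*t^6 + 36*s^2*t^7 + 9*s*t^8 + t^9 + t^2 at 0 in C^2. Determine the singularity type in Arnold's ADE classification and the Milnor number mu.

Type A8, Milnor number mu = 8.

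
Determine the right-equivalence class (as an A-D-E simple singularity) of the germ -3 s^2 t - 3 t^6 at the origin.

D7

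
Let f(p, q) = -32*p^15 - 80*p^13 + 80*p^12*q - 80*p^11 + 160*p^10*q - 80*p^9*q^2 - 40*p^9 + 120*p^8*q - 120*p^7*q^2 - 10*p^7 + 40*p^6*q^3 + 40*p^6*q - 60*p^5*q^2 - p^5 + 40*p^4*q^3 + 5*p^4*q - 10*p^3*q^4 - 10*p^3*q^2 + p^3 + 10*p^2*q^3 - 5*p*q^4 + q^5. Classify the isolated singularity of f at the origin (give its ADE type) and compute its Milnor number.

The Hessian of f at 0 has rank 0. Corank 2; j^3 = p^3 is a perfect cube, so E-series; the 5-jet and mu = 8 give E_8.

Type E_{8}, Milnor number mu = 8.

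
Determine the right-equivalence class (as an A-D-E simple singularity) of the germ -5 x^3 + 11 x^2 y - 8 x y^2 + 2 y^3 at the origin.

D_4

The Hessian of f at 0 has rank 0. Corank 2; j^3 = -(x - y)*(5*x^2 - 6*x*y + 2*y^2) splits into three distinct lines over C (the quadratic factor has nonzero discriminant), so D_4.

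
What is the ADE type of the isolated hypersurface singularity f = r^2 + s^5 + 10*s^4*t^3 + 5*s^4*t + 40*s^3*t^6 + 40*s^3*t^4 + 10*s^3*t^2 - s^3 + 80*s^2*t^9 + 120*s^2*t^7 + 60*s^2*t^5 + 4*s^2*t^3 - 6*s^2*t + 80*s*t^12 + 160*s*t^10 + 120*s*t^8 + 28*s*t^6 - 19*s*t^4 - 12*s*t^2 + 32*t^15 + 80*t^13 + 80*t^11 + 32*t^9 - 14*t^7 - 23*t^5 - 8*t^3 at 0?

E_{8}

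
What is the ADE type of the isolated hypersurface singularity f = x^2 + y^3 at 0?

A2

The Hessian of f at 0 has rank 1. Corank 1: A-series; mu = 2 gives A_2.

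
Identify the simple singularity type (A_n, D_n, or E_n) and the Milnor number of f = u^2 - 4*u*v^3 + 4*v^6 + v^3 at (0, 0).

Type A_2, Milnor number mu = 2.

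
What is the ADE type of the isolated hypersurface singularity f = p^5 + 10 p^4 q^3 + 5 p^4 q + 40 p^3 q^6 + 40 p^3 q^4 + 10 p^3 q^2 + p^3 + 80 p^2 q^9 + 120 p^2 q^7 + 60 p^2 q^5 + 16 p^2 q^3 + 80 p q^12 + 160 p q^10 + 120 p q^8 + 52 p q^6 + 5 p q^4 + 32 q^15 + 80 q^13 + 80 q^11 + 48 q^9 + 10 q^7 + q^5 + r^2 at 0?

E_8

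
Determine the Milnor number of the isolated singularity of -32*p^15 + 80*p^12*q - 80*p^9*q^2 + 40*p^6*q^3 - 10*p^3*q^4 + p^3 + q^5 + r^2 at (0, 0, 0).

The Hessian of f at 0 has rank 1. Corank 2; j^3 = p^3 is a perfect cube, so E-series; the 5-jet and mu = 8 give E_8.

8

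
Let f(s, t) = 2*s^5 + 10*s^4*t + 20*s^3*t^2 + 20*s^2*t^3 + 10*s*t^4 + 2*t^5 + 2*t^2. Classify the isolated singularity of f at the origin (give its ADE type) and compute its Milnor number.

Type A_{4}, Milnor number mu = 4.

The Hessian of f at 0 has rank 1. Corank 1: A-series; mu = 4 gives A_4.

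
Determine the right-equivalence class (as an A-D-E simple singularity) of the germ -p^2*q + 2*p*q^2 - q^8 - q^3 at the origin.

D9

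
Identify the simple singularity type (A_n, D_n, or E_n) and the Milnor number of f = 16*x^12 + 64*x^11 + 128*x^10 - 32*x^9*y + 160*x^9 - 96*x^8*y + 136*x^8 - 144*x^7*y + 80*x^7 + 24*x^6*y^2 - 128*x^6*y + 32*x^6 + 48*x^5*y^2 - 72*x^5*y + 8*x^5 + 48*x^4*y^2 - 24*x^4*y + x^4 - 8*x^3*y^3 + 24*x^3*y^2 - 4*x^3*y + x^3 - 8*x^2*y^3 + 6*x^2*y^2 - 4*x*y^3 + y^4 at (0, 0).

Type E_6, Milnor number mu = 6.

The Hessian of f at 0 is [[0, 0], [0, 0]] with rank 0, so corank 2. A Groebner basis of the Jacobian ideal J(f) in C{x,y} is {y^4, x*y^2 - y^3/3, x^2}; counting standard monomials gives mu = 6. Corank 2; j^3 = x^3 is a perfect cube, so E-series; the 4-jet and mu = 6 give E_6.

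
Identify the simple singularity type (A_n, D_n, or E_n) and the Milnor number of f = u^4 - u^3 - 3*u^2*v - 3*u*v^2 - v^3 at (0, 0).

Type E_6, Milnor number mu = 6.

The Hessian of f at 0 is [[0, 0], [0, 0]] with rank 0, so corank 2. A Groebner basis of the Jacobian ideal J(f) in C{u,v} is {v^4, u*v^2 + 2*v^3/3, u^2 + 2*u*v + v^2}; counting standard monomials gives mu = 6. Corank 2; j^3 = -(u + v)^3 is a perfect cube, so E-series; the 4-jet and mu = 6 give E_6.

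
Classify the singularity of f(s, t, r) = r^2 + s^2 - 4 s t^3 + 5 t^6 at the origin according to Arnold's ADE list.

A_{5}

The Hessian of f at 0 has rank 2. Corank 1: A-series; mu = 5 gives A_5.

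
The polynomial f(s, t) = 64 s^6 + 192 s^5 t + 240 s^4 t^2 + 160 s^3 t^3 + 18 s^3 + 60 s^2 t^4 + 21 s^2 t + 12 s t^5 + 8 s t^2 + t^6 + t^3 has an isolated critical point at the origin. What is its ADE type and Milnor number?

Type D_{7}, Milnor number mu = 7.

The Hessian of f at 0 is [[0, 0], [0, 0]] with rank 0, so corank 2. A Groebner basis of the Jacobian ideal J(f) in C{s,t} is {-243*s*t/4 + t^5 - 81*t^2/4, s*t^2 + t^3/3, s^2 + 5*s*t/6 + t^2/6}; counting standard monomials gives mu = 7. Corank 2; j^3 = (2*s + t)*(3*s + t)^2 has shape L^2 M (L != M), so D-series; mu = 7 gives D_7.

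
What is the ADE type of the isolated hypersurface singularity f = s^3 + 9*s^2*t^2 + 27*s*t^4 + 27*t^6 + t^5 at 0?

E_8

The Hessian of f at 0 is [[0, 0], [0, 0]] with rank 0, so corank 2. A Groebner basis of the Jacobian ideal J(f) in C{s,t} is {t^4, s^3, s^2/6 + s*t^2}; counting standard monomials gives mu = 8. Corank 2; j^3 = s^3 is a perfect cube, so E-series; the 5-jet and mu = 8 give E_8.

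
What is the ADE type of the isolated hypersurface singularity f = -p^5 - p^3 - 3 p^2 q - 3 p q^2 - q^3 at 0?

E_{8}

The Hessian of f at 0 has rank 0. Corank 2; j^3 = -(p + q)^3 is a perfect cube, so E-series; the 5-jet and mu = 8 give E_8.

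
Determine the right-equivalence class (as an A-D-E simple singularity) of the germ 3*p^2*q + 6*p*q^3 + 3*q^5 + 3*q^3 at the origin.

The Hessian of f at 0 is [[0, 0], [0, 0]] with rank 0, so corank 2. A Groebner basis of the Jacobian ideal J(f) in C{p,q} is {q^3, p^2 + 3*q^2, p*q}; counting standard monomials gives mu = 4. Corank 2; j^3 = 3*q*(p^2 + q^2) splits into three distinct lines over C (the quadratic factor has nonzero discriminant), so D_4.

D_{4}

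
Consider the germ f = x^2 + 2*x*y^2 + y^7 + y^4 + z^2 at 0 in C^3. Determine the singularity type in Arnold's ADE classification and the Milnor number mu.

The Hessian of f at 0 has rank 2. Corank 1: A-series; mu = 6 gives A_6.

Type A_6, Milnor number mu = 6.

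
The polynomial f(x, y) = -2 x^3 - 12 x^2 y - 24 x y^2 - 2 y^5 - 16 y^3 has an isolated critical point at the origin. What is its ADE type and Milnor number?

Type E8, Milnor number mu = 8.

The Hessian of f at 0 has rank 0. Corank 2; j^3 = -2*(x + 2*y)^3 is a perfect cube, so E-series; the 5-jet and mu = 8 give E_8.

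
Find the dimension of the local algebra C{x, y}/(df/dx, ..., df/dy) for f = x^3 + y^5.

The Hessian of f at 0 has rank 0. Corank 2; j^3 = x^3 is a perfect cube, so E-series; the 5-jet and mu = 8 give E_8.

8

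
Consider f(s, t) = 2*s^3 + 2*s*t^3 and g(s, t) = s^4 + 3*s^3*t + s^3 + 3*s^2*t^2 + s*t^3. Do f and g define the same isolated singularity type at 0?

Yes.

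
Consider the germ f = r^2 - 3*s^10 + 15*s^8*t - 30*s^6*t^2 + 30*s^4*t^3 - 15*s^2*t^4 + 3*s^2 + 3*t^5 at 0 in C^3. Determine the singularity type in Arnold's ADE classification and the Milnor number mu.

The Hessian of f at 0 has rank 2. Corank 1: A-series; mu = 4 gives A_4.

Type A4, Milnor number mu = 4.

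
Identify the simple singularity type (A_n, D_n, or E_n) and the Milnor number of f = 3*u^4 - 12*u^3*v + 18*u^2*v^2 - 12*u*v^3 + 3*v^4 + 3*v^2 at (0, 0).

Type A_3, Milnor number mu = 3.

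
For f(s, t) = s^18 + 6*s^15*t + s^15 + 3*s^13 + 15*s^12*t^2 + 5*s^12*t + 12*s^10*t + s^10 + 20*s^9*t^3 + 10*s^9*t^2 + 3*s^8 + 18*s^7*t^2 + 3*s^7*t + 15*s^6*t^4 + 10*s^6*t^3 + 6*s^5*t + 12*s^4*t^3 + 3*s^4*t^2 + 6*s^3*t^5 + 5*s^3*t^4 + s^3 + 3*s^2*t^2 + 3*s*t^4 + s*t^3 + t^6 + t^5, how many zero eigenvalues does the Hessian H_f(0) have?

2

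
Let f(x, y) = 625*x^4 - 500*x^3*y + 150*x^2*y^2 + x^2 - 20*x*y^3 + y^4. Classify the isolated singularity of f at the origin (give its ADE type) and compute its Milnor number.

The Hessian of f at 0 has rank 1. Corank 1: A-series; mu = 3 gives A_3.

Type A3, Milnor number mu = 3.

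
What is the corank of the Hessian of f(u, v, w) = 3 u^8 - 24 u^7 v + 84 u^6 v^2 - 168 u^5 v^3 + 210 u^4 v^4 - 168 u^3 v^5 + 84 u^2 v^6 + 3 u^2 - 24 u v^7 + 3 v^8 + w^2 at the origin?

1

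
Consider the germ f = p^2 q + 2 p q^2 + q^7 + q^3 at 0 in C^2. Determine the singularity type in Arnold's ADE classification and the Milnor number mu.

The Hessian of f at 0 is [[0, 0], [0, 0]] with rank 0, so corank 2. A Groebner basis of the Jacobian ideal J(f) in C{p,q} is {p^2/7 + q^6 - q^2/7, p^3 + q^3, p*q + q^2}; counting standard monomials gives mu = 8. Corank 2; j^3 = q*(p + q)^2 has shape L^2 M (L != M), so D-series; mu = 8 gives D_8.

Type D_8, Milnor number mu = 8.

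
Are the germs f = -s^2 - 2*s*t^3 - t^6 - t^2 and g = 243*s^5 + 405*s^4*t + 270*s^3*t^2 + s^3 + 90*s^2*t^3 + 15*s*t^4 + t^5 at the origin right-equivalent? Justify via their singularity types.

The Hessian of f at 0 is [[-2, 0], [0, -2]] with rank 2, so corank 0. A Groebner basis of the Jacobian ideal J(f) in C{s,t} is {s, t}; counting standard monomials gives mu = 1. Corank 0: nondegenerate Morse point, so A_1. The Hessian of g at 0 is [[0, 0], [0, 0]] with rank 0, so corank 2. A Groebner basis of the Jacobian ideal J(g) in C{s,t} is {t^5, s*t^3 + t^4/12, s^2}; counting standard monomials gives mu = 8. Corank 2; j^3 = s^3 is a perfect cube, so E-series; the 5-jet and mu = 8 give E_8. f is A_1 but g is E_8, hence not right-equivalent.

No.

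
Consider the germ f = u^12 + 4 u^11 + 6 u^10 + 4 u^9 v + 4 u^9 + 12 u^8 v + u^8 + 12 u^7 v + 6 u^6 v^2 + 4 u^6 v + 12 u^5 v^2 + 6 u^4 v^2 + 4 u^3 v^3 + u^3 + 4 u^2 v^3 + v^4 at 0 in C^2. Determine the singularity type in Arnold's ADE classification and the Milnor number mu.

Type E_6, Milnor number mu = 6.

The Hessian of f at 0 is [[0, 0], [0, 0]] with rank 0, so corank 2. A Groebner basis of the Jacobian ideal J(f) in C{u,v} is {v^3, u^2}; counting standard monomials gives mu = 6. Corank 2; j^3 = u^3 is a perfect cube, so E-series; the 4-jet and mu = 6 give E_6.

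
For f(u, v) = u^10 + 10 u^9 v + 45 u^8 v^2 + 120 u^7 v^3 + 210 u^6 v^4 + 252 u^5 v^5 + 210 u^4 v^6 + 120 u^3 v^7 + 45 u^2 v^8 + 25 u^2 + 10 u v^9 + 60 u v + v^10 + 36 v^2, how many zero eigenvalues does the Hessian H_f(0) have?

1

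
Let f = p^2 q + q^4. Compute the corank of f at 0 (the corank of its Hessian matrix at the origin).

Hessian at 0 has rank 0.

2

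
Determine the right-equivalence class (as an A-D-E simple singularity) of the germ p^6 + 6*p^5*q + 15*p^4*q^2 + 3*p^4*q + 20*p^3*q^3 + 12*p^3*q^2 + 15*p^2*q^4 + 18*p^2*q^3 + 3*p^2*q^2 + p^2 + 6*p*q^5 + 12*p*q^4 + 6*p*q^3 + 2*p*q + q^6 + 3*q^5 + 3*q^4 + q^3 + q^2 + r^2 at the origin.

A_{2}

The Hessian of f at 0 has rank 2. Corank 1: A-series; mu = 2 gives A_2.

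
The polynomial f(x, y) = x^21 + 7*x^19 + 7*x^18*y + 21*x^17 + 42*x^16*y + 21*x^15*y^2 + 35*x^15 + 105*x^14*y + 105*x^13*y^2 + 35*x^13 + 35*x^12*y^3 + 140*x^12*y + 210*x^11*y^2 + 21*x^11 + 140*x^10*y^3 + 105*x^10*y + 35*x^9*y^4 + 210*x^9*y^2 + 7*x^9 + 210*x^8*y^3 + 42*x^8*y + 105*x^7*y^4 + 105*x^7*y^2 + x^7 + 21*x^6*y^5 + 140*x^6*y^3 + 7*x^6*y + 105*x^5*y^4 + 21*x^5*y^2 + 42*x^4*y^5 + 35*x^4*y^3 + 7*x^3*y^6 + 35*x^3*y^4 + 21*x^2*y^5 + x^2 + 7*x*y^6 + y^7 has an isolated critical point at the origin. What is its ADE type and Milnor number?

Type A_6, Milnor number mu = 6.

The Hessian of f at 0 has rank 1. Corank 1: A-series; mu = 6 gives A_6.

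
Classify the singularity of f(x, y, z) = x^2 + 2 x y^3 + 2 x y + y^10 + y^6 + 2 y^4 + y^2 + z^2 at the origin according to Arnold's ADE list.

A_9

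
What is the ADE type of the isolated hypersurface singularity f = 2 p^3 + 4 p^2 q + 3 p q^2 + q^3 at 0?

D4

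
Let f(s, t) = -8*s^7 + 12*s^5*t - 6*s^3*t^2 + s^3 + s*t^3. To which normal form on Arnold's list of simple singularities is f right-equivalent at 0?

E7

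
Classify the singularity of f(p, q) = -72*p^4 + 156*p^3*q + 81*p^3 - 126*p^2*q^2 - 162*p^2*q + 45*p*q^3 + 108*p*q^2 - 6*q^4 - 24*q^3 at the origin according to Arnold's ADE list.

E_{7}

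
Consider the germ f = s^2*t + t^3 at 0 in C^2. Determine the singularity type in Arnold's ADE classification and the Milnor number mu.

Type D_{4}, Milnor number mu = 4.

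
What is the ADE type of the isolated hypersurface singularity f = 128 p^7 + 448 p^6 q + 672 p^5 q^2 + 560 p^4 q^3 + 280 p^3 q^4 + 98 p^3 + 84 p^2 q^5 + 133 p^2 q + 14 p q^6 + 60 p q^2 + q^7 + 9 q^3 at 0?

D_{8}

The Hessian of f at 0 has rank 0. Corank 2; j^3 = (2*p + q)*(7*p + 3*q)^2 has shape L^2 M (L != M), so D-series; mu = 8 gives D_8.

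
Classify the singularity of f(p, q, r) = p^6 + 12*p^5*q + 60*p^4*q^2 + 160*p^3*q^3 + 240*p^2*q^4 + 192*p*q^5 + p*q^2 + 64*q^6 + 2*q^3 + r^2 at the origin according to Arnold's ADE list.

The Hessian of f at 0 is [[0, 0, 0], [0, 0, 0], [0, 0, 2]] with rank 1, so corank 2. A Groebner basis of the Jacobian ideal J(f) in C{p,q,r} is {p^5 + q^2/6, q^3, p*q + 2*q^2, r}; counting standard monomials gives mu = 7. Corank 2; j^3 = q^2*(p + 2*q) has shape L^2 M (L != M), so D-series; mu = 7 gives D_7.

D_{7}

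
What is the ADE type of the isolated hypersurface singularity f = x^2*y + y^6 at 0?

D_7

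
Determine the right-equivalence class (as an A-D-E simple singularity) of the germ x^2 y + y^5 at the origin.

D_{6}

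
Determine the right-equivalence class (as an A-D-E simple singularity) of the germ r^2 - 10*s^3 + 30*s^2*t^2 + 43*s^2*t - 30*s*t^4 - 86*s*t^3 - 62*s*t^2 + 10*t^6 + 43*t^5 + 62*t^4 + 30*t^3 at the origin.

D_{4}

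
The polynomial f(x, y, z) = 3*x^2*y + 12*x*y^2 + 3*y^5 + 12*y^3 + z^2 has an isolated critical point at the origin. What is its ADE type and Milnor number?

Type D6, Milnor number mu = 6.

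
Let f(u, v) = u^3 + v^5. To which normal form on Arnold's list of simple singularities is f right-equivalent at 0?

E_{8}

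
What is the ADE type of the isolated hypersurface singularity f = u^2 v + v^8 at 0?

D_9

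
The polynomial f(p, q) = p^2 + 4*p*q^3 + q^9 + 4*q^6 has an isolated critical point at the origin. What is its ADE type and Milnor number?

Type A8, Milnor number mu = 8.

The Hessian of f at 0 is [[2, 0], [0, 0]] with rank 1, so corank 1. A Groebner basis of the Jacobian ideal J(f) in C{p,q} is {p^2*q^2, p^3, p/2 + q^3}; counting standard monomials gives mu = 8. Corank 1: A-series; mu = 8 gives A_8.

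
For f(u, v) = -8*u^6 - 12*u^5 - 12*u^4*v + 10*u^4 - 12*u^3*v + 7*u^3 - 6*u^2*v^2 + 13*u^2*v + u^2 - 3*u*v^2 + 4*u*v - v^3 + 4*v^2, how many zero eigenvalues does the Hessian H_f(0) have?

1

The Hessian at 0 is [[2, 4], [4, 8]] of rank 1; hence corank 1.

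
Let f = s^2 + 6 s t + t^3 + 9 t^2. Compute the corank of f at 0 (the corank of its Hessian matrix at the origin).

1

Hessian at 0 has rank 1.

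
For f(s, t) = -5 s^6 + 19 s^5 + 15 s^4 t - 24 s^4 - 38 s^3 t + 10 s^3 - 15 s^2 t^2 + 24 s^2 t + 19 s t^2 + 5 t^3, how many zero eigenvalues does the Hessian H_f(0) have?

2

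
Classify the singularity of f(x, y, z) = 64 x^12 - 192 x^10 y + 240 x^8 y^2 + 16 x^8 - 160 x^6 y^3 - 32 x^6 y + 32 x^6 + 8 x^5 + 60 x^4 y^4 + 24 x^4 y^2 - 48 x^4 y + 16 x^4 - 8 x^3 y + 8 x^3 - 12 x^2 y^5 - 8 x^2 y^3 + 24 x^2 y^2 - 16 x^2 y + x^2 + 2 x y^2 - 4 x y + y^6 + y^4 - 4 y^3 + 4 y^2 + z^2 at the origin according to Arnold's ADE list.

The Hessian of f at 0 has rank 2. Corank 1: A-series; mu = 5 gives A_5.

A_{5}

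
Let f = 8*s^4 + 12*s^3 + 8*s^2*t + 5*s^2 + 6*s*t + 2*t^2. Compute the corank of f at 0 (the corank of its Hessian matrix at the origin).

0

Hessian at 0 has rank 2.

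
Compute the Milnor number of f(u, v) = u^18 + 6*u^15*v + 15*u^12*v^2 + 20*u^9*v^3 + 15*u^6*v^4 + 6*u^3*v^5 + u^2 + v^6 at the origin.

5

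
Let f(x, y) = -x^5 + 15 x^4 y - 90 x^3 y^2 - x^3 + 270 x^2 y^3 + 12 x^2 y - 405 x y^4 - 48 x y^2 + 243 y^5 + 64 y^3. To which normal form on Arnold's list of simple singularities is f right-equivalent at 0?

E_8

The Hessian of f at 0 has rank 0. Corank 2; j^3 = -(x - 4*y)^3 is a perfect cube, so E-series; the 5-jet and mu = 8 give E_8.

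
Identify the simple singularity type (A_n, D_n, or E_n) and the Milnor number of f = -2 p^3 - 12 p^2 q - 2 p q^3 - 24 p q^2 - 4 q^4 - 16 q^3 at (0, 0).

Type E_7, Milnor number mu = 7.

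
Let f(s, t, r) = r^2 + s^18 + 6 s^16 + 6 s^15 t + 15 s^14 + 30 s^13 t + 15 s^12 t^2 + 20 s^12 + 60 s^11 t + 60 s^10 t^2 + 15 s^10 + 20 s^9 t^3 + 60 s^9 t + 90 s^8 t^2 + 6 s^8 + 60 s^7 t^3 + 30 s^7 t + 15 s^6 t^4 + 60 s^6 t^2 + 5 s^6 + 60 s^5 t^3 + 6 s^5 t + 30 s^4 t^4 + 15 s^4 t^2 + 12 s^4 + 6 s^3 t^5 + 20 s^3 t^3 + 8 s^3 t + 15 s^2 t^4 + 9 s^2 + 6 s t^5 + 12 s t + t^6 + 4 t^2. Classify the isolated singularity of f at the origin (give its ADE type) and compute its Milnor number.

Type A_5, Milnor number mu = 5.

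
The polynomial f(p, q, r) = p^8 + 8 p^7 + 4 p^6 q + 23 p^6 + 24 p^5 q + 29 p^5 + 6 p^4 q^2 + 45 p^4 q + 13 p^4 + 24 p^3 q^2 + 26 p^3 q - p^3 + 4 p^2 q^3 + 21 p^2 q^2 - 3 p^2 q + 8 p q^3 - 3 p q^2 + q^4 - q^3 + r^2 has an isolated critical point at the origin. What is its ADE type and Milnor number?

Type E_{6}, Milnor number mu = 6.

The Hessian of f at 0 has rank 1. Corank 2; j^3 = -(p + q)^3 is a perfect cube, so E-series; the 4-jet and mu = 6 give E_6.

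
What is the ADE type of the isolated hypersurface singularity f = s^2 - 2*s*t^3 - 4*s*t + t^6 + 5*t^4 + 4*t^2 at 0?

The Hessian of f at 0 has rank 1. Corank 1: A-series; mu = 3 gives A_3.

A3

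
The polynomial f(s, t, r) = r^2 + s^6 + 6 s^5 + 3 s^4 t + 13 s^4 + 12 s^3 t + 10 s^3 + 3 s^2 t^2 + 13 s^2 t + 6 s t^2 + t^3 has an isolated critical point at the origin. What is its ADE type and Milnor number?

The Hessian of f at 0 is [[0, 0, 0], [0, 0, 0], [0, 0, 2]] with rank 1, so corank 2. A Groebner basis of the Jacobian ideal J(f) in C{s,t,r} is {t^3, s^2 - 3*t^2/11, s*t + 6*t^2/11, r}; counting standard monomials gives mu = 4. Corank 2; j^3 = (2*s + t)*(5*s^2 + 4*s*t + t^2) splits into three distinct lines over C (the quadratic factor has nonzero discriminant), so D_4.

Type D_{4}, Milnor number mu = 4.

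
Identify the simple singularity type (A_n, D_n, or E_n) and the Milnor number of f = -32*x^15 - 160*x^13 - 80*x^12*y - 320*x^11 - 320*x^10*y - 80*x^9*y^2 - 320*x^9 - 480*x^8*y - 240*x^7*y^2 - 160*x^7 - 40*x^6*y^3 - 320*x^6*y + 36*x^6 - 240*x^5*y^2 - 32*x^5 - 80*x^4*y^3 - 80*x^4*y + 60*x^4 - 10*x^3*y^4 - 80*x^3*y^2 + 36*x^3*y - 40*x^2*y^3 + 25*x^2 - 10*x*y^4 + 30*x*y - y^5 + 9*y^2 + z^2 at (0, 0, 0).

Type A_{4}, Milnor number mu = 4.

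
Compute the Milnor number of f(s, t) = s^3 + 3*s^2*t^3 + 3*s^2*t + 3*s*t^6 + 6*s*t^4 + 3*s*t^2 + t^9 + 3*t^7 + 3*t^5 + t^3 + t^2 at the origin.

2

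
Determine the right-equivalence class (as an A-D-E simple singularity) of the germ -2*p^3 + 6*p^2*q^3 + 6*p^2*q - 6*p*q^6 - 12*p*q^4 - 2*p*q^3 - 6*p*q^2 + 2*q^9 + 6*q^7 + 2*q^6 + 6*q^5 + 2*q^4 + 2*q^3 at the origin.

The Hessian of f at 0 has rank 0. Corank 2; j^3 = -2*(p - q)^3 is a perfect cube, so E-series; the 4-jet and mu = 7 give E_7.

E_{7}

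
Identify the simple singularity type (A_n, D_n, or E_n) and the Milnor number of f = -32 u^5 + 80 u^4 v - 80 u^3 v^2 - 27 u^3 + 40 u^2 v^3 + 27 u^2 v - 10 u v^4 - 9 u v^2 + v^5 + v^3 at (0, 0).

Type E8, Milnor number mu = 8.

The Hessian of f at 0 has rank 0. Corank 2; j^3 = -(3*u - v)^3 is a perfect cube, so E-series; the 5-jet and mu = 8 give E_8.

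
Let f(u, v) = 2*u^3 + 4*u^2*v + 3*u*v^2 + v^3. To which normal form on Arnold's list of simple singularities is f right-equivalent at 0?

D_4

The Hessian of f at 0 has rank 0. Corank 2; j^3 = (u + v)*(2*u^2 + 2*u*v + v^2) splits into three distinct lines over C (the quadratic factor has nonzero discriminant), so D_4.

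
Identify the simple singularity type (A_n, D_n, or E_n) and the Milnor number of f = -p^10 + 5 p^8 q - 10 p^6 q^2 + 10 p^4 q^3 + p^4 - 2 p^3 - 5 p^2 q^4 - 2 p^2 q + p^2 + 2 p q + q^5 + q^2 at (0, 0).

Type A4, Milnor number mu = 4.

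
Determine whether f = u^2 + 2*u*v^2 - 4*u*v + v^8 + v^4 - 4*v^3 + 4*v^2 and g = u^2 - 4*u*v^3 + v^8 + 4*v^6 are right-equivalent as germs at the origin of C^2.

The Hessian of f at 0 is [[2, -4], [-4, 8]] with rank 1, so corank 1. A Groebner basis of the Jacobian ideal J(f) in C{u,v} is {u^4 + 24*u^3 - 112*u^2*v - 176*u^2 + 448*u*v + 192*u - 384*v, u^3*v + 6*u^3 - 24*u^2*v - 32*u^2 + 80*u*v + 32*u - 64*v, u + v^2 - 2*v}; counting standard monomials gives mu = 7. Corank 1: A-series; mu = 7 gives A_7. The Hessian of g at 0 is [[2, 0], [0, 0]] with rank 1, so corank 1. A Groebner basis of the Jacobian ideal J(g) in C{u,v} is {u^3, u^2*v, -u/2 + v^3}; counting standard monomials gives mu = 7. Corank 1: A-series; mu = 7 gives A_7. Both have type A_7, hence right-equivalent.

Yes.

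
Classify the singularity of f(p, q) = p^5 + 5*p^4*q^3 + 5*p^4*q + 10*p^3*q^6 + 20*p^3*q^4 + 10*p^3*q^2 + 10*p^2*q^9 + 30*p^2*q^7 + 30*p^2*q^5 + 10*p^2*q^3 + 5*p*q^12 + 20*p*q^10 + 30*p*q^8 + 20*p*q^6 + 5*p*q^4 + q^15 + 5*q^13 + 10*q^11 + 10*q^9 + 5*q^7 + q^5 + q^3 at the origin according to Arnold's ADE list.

E_8

The Hessian of f at 0 has rank 0. Corank 2; j^3 = q^3 is a perfect cube, so E-series; the 5-jet and mu = 8 give E_8.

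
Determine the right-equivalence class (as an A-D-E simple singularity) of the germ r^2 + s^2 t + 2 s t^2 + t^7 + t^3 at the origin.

D_{8}

The Hessian of f at 0 has rank 1. Corank 2; j^3 = t*(s + t)^2 has shape L^2 M (L != M), so D-series; mu = 8 gives D_8.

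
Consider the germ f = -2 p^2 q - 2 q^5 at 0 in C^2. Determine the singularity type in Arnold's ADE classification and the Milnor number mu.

Type D6, Milnor number mu = 6.

The Hessian of f at 0 is [[0, 0], [0, 0]] with rank 0, so corank 2. A Groebner basis of the Jacobian ideal J(f) in C{p,q} is {p^2/5 + q^4, p^3, p*q}; counting standard monomials gives mu = 6. Corank 2; j^3 = -2*p^2*q has shape L^2 M (L != M), so D-series; mu = 6 gives D_6.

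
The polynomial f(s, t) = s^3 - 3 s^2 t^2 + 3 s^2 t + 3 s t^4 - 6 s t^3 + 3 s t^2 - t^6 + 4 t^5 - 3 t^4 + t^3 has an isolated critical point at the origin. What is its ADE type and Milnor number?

Type E_{8}, Milnor number mu = 8.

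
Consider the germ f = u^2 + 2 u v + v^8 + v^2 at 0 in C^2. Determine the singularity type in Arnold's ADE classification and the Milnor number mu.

Type A_{7}, Milnor number mu = 7.

The Hessian of f at 0 is [[2, 2], [2, 2]] with rank 1, so corank 1. A Groebner basis of the Jacobian ideal J(f) in C{u,v} is {v^7, u + v}; counting standard monomials gives mu = 7. Corank 1: A-series; mu = 7 gives A_7.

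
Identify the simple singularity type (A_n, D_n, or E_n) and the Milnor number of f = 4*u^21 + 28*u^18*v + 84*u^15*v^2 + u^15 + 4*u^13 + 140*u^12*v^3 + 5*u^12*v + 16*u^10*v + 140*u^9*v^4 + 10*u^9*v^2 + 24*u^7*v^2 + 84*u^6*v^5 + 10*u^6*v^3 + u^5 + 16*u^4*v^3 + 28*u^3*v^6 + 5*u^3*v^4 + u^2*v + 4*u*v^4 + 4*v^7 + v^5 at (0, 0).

The Hessian of f at 0 is [[0, 0], [0, 0]] with rank 0, so corank 2. A Groebner basis of the Jacobian ideal J(f) in C{u,v} is {u*v/2 + v^4, u*v^2, u^2 - 5*u*v/2}; counting standard monomials gives mu = 6. Corank 2; j^3 = u^2*v has shape L^2 M (L != M), so D-series; mu = 6 gives D_6.

Type D_6, Milnor number mu = 6.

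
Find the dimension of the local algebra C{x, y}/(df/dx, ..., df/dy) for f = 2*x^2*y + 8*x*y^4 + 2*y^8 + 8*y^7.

The Hessian of f at 0 has rank 0. Corank 2; j^3 = 2*x^2*y has shape L^2 M (L != M), so D-series; mu = 9 gives D_9.

9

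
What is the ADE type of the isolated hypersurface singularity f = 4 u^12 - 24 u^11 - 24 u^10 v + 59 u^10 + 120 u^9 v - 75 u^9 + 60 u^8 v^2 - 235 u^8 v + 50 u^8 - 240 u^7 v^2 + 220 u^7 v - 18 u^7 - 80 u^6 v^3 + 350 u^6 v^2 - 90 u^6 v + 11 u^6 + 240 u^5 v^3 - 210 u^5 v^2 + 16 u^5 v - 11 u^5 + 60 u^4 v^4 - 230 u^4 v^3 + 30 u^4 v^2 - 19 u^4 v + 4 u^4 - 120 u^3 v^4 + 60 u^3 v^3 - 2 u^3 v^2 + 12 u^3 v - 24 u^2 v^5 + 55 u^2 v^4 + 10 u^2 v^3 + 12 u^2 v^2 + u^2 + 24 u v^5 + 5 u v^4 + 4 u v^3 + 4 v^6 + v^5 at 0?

The Hessian of f at 0 has rank 1. Corank 1: A-series; mu = 4 gives A_4.

A4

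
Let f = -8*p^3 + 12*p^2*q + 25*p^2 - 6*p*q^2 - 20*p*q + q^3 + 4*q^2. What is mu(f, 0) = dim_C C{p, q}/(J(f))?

2

The Hessian of f at 0 has rank 1. Corank 1: A-series; mu = 2 gives A_2.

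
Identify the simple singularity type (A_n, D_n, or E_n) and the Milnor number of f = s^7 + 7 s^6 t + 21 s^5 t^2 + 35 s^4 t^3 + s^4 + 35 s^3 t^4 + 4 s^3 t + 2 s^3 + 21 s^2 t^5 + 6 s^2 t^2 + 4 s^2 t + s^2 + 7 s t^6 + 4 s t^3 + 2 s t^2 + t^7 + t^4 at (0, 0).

The Hessian of f at 0 is [[2, 0], [0, 0]] with rank 1, so corank 1. A Groebner basis of the Jacobian ideal J(f) in C{s,t} is {-14*s*t/3 - 5*s/3 + t^4 - 4*t^3/3 - 5*t^2/3, s*t^2 + 4*s*t/3 + s/3 + 2*t^3/3 + t^2/3, s^2 + 2*s*t + s + t^2}; counting standard monomials gives mu = 6. Corank 1: A-series; mu = 6 gives A_6.

Type A_6, Milnor number mu = 6.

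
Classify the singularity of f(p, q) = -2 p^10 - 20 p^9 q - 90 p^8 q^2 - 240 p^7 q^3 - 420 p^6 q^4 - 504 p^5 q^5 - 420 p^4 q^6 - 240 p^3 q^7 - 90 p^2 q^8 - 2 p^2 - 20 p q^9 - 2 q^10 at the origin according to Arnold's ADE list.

The Hessian of f at 0 has rank 1. Corank 1: A-series; mu = 9 gives A_9.

A_9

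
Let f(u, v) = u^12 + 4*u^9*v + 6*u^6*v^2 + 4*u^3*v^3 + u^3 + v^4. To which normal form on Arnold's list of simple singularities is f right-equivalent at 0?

E6

The Hessian of f at 0 is [[0, 0], [0, 0]] with rank 0, so corank 2. A Groebner basis of the Jacobian ideal J(f) in C{u,v} is {v^3, u^2}; counting standard monomials gives mu = 6. Corank 2; j^3 = u^3 is a perfect cube, so E-series; the 4-jet and mu = 6 give E_6.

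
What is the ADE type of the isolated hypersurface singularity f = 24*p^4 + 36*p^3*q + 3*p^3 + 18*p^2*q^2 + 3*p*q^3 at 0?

E_{7}

The Hessian of f at 0 is [[0, 0], [0, 0]] with rank 0, so corank 2. A Groebner basis of the Jacobian ideal J(f) in C{p,q} is {3*p^2/4 + q^4 + q^3/4, p^3, p^2*q - p^2/4 - q^3/12, p^2 + p*q^2 + q^3/3}; counting standard monomials gives mu = 7. Corank 2; j^3 = 3*p^3 is a perfect cube, so E-series; the 4-jet and mu = 7 give E_7.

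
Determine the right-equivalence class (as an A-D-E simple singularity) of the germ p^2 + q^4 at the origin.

A_{3}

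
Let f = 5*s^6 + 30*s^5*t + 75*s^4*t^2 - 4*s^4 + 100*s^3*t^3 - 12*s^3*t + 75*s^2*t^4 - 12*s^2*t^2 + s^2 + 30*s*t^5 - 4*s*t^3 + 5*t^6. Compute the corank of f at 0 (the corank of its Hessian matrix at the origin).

The Hessian at 0 is [[2, 0], [0, 0]] of rank 1; hence corank 1.

1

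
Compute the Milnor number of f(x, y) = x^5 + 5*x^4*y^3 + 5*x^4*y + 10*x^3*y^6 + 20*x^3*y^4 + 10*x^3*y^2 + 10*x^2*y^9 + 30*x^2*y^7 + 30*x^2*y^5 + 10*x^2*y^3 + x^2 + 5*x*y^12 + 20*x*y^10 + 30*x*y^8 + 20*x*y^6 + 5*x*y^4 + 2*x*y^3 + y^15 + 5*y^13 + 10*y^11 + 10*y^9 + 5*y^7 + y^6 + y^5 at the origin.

4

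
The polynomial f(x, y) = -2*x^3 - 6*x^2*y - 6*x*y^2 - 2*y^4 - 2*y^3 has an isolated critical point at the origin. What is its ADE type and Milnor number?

Type E_{6}, Milnor number mu = 6.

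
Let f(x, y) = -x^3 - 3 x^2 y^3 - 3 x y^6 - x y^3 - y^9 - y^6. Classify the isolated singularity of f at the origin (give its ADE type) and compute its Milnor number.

The Hessian of f at 0 has rank 0. Corank 2; j^3 = -x^3 is a perfect cube, so E-series; the 4-jet and mu = 7 give E_7.

Type E7, Milnor number mu = 7.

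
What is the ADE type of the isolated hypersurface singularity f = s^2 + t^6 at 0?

A_{5}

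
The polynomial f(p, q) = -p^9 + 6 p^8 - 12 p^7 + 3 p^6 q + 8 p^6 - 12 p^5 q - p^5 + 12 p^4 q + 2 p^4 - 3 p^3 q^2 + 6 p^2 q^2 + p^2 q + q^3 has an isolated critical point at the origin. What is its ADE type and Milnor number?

Type D_{4}, Milnor number mu = 4.

The Hessian of f at 0 has rank 0. Corank 2; j^3 = q*(p^2 + q^2) splits into three distinct lines over C (the quadratic factor has nonzero discriminant), so D_4.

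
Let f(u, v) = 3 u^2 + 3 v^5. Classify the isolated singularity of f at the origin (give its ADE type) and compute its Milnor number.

Type A_4, Milnor number mu = 4.

The Hessian of f at 0 is [[6, 0], [0, 0]] with rank 1, so corank 1. A Groebner basis of the Jacobian ideal J(f) in C{u,v} is {v^4, u}; counting standard monomials gives mu = 4. Corank 1: A-series; mu = 4 gives A_4.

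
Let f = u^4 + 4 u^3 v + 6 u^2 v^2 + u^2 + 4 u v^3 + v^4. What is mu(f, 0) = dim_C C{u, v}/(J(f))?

3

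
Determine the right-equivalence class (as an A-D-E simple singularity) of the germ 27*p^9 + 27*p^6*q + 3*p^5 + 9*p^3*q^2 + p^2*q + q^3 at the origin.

D_{4}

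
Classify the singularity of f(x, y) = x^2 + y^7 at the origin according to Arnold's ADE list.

The Hessian of f at 0 is [[2, 0], [0, 0]] with rank 1, so corank 1. A Groebner basis of the Jacobian ideal J(f) in C{x,y} is {y^6, x}; counting standard monomials gives mu = 6. Corank 1: A-series; mu = 6 gives A_6.

A6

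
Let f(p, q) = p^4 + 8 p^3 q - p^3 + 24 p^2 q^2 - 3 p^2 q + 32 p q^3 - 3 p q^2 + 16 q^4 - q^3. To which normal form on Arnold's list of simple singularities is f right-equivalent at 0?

The Hessian of f at 0 has rank 0. Corank 2; j^3 = -(p + q)^3 is a perfect cube, so E-series; the 4-jet and mu = 6 give E_6.

E_6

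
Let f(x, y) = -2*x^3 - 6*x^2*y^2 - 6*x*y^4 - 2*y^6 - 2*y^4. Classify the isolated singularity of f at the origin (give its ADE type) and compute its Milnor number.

Type E_{6}, Milnor number mu = 6.

The Hessian of f at 0 is [[0, 0], [0, 0]] with rank 0, so corank 2. A Groebner basis of the Jacobian ideal J(f) in C{x,y} is {x^3, x^2*y, x^2/2 + x*y^2, y^3}; counting standard monomials gives mu = 6. Corank 2; j^3 = -2*x^3 is a perfect cube, so E-series; the 4-jet and mu = 6 give E_6.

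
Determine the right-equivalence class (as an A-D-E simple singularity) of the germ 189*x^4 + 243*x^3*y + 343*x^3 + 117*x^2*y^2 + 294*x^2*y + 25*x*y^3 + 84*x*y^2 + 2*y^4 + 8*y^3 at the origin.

E_7

The Hessian of f at 0 is [[0, 0], [0, 0]] with rank 0, so corank 2. A Groebner basis of the Jacobian ideal J(f) in C{x,y} is {5764801*x^2/3 + 3294172*x*y/3 + y^4 + 343*y^3/9 + 470596*y^2/3, x^3 + 1274*x^2/3 + 728*x*y/3 + 2*y^3/63 + 104*y^2/3, x^2*y - 8575*x^2/9 - 4900*x*y/9 - 19*y^3/189 - 700*y^2/9, 4802*x^2/3 + x*y^2 + 2744*x*y/3 + 20*y^3/63 + 392*y^2/3}; counting standard monomials gives mu = 7. Corank 2; j^3 = (7*x + 2*y)^3 is a perfect cube, so E-series; the 4-jet and mu = 7 give E_7.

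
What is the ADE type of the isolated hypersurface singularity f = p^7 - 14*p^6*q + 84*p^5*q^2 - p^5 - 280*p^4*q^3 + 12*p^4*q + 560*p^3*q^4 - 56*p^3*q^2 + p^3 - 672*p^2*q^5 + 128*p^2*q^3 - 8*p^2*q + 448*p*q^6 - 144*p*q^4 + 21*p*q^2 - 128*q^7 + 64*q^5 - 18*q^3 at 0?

The Hessian of f at 0 has rank 0. Corank 2; j^3 = (p - 3*q)^2*(p - 2*q) has shape L^2 M (L != M), so D-series; mu = 6 gives D_6.

D_6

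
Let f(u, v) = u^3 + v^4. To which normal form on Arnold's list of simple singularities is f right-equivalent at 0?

The Hessian of f at 0 has rank 0. Corank 2; j^3 = u^3 is a perfect cube, so E-series; the 4-jet and mu = 6 give E_6.

E_{6}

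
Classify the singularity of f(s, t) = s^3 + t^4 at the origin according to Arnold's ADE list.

E6

The Hessian of f at 0 has rank 0. Corank 2; j^3 = s^3 is a perfect cube, so E-series; the 4-jet and mu = 6 give E_6.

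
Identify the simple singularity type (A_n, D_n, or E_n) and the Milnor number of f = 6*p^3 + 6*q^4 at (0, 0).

Type E6, Milnor number mu = 6.

The Hessian of f at 0 is [[0, 0], [0, 0]] with rank 0, so corank 2. A Groebner basis of the Jacobian ideal J(f) in C{p,q} is {q^3, p^2}; counting standard monomials gives mu = 6. Corank 2; j^3 = 6*p^3 is a perfect cube, so E-series; the 4-jet and mu = 6 give E_6.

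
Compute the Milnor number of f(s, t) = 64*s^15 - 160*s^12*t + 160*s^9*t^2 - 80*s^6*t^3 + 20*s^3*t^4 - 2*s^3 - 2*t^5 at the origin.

8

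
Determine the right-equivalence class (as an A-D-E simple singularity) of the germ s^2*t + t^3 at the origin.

D_{4}

The Hessian of f at 0 has rank 0. Corank 2; j^3 = t*(s^2 + t^2) splits into three distinct lines over C (the quadratic factor has nonzero discriminant), so D_4.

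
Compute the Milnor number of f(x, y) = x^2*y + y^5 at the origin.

The Hessian of f at 0 has rank 0. Corank 2; j^3 = x^2*y has shape L^2 M (L != M), so D-series; mu = 6 gives D_6.

6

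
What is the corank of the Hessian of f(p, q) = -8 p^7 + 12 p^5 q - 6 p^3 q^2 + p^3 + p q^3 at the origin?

2

The Hessian at 0 is [[0, 0], [0, 0]] of rank 0; hence corank 2.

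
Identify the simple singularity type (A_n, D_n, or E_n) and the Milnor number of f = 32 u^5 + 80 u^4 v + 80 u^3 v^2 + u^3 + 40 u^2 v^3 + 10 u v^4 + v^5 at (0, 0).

The Hessian of f at 0 has rank 0. Corank 2; j^3 = u^3 is a perfect cube, so E-series; the 5-jet and mu = 8 give E_8.

Type E8, Milnor number mu = 8.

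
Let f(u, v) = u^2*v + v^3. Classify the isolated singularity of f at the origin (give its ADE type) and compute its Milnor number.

The Hessian of f at 0 has rank 0. Corank 2; j^3 = v*(u^2 + v^2) splits into three distinct lines over C (the quadratic factor has nonzero discriminant), so D_4.

Type D_{4}, Milnor number mu = 4.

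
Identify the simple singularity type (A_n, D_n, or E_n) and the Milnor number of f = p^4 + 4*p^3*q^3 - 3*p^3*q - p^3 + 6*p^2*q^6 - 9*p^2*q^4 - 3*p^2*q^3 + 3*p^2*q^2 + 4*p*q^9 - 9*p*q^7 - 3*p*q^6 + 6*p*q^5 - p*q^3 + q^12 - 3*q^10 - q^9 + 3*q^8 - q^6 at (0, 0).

Type E_{7}, Milnor number mu = 7.

The Hessian of f at 0 has rank 0. Corank 2; j^3 = -p^3 is a perfect cube, so E-series; the 4-jet and mu = 7 give E_7.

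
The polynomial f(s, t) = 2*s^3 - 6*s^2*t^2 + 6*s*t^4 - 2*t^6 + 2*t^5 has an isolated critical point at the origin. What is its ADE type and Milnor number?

The Hessian of f at 0 has rank 0. Corank 2; j^3 = 2*s^3 is a perfect cube, so E-series; the 5-jet and mu = 8 give E_8.

Type E_{8}, Milnor number mu = 8.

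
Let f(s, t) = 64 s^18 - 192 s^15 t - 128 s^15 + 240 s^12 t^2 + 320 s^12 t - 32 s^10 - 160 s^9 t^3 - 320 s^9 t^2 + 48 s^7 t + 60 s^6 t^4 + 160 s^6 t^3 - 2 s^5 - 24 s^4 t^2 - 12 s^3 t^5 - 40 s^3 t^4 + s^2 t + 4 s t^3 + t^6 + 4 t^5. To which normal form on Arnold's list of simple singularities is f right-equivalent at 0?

The Hessian of f at 0 has rank 0. Corank 2; j^3 = s^2*t has shape L^2 M (L != M), so D-series; mu = 7 gives D_7.

D_7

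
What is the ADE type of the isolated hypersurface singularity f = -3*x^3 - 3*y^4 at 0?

The Hessian of f at 0 has rank 0. Corank 2; j^3 = -3*x^3 is a perfect cube, so E-series; the 4-jet and mu = 6 give E_6.

E6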